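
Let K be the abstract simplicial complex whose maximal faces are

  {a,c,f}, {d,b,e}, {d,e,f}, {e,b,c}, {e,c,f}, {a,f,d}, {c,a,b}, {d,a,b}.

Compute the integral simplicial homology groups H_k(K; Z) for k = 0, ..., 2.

Order the vertices as a < b < c < d < e < f. Listing each simplex with vertices in this order, K has dimension 2 with simplices:

  0-simplices (6): a, b, c, d, e, f
  1-simplices (12): ab, ac, ad, af, bc, bd, be, ce, cf, de, df, ef
  2-simplices (8): abc, abd, acf, adf, bce, bde, cef, def

giving chain groups C_0 ≅ Z^6, C_1 ≅ Z^12, C_2 ≅ Z^8.

Boundary ∂_1: C_1 → C_0 maps an edge to its endpoints' difference, ∂[p,q] = q − p.
As a 6×12 matrix over Z this has rank 5, with invariant factors (1,1,1,1,1).

The boundary map ∂_2: C_2 → C_1 maps a triangle to the signed sum of its edges. For instance
  ∂cef = ef − cf + ce,
  ∂bde = de − be + bd.
This gives a 12×8 integer matrix of rank 7; reducing to Smith normal form yields diagonal entries (1,1,1,1,1,1,1).

Reading off H_k = ker ∂_k / im ∂_{k+1}:

  H_0: rank C_0 − rank ∂_1 = 6 − 5 = 1, and the invariant factors of ∂_1 are all 1, so H_0 ≅ Z.
  H_1: rank ker ∂_1 − rank ∂_2 = (12 − 5) − 7 = 0, and the invariant factors of ∂_2 are all 1, so H_1 ≅ 0.
  H_2: rank ker ∂_2 − rank ∂_3 = (8 − 7) − 0 = 1, and there is no ∂_3, so H_2 ≅ Z.

H_0 ≅ Z,  H_1 = 0,  H_2 ≅ Z.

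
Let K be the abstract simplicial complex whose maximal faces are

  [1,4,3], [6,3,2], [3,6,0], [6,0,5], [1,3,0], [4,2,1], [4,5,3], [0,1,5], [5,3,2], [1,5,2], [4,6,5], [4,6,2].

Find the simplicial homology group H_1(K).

H_1 = Z/2.

We work with the vertex ordering 0 < 1 < 2 < 3 < 4 < 5 < 6. The simplices of K, each written with vertices in increasing order, are:

  0-simplices (7): [0], [1], [2], [3], [4], [5], [6]
  1-simplices (18): [0,1], [0,3], [0,5], [0,6], [1,2], [1,3], [1,4], [1,5], [2,3], [2,4], [2,5], [2,6], [3,4], [3,5], [3,6], [4,5], [4,6], [5,6]
  2-simplices (12): [0,1,3], [0,1,5], [0,3,6], [0,5,6], [1,2,4], [1,2,5], [1,3,4], [2,3,5], [2,3,6], [2,4,6], [3,4,5], [4,5,6]

so the chain groups are C_0 ≅ Z^7, C_1 ≅ Z^18, C_2 ≅ Z^12.

∂_1: C_1 → C_0 sends each edge [p,q] (with p < q) to q − p. For instance
  ∂[3,5] = [5] − [3].
The 7×18 boundary matrix has rank 6 and Smith normal form diag(1,1,1,1,1,1).

Boundary ∂_2: C_2 → C_1 acts by ∂[p,q,r] = [q,r] − [p,r] + [p,q]. For instance
  ∂[2,3,5] = [3,5] − [2,5] + [2,3],
  ∂[2,4,6] = [4,6] − [2,6] + [2,4].
This gives a 18×12 integer matrix of rank 12; reducing to Smith normal form yields diagonal entries (1,1,1,1,1,1,1,1,1,1,1,2).

From H_k ≅ ker(∂_k) / im(∂_{k+1}) we obtain:

  H_1: rank ker ∂_1 − rank ∂_2 = (18 − 6) − 12 = 0, and ∂_2 has invariant factor 2 > 1, so H_1 ≅ Z/2.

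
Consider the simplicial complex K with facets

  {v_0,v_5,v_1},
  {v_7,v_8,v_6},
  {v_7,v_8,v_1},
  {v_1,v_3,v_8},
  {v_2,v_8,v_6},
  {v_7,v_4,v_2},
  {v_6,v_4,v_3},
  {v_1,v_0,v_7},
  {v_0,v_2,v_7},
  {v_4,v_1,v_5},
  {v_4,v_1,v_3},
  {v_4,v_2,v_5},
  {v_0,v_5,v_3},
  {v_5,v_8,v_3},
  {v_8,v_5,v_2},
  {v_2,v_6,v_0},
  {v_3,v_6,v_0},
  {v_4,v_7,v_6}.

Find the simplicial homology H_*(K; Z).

H_0 = Z,  H_1 = Z × Z/2,  H_2 = 0.

K has 9 vertices, 27 edges, 18 triangles.
rank ∂_0 = 0, rank ∂_1 = 8 ⇒ b_0 = 9 − 0 − 8 = 1; all invariant factors of ∂_1 are 1 so no torsion. So H_0 = Z.
rank ∂_1 = 8, rank ∂_2 = 18 ⇒ b_1 = 27 − 8 − 18 = 1; ∂_2 has invariant factor(s) [2] giving torsion. So H_1 = Z × Z/2.
rank ∂_2 = 18, rank ∂_3 = 0 ⇒ b_2 = 18 − 18 − 0 = 0. So H_2 = 0.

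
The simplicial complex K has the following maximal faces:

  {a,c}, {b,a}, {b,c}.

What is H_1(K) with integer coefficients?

Fix the vertex order a < b < c and write every simplex with vertices in increasing order. Then dim K = 1 and the simplices of K are:

  0-simplices (3): a, b, c
  1-simplices (3): ab, ac, bc

giving chain groups C_0 ≅ Z^3, C_1 ≅ Z^3.

∂_1: C_1 → C_0 is given by ∂[p,q] = [q] − [p]. For instance
  ∂ab = b − a.
The resulting 3×3 matrix has rank 2, and its Smith normal form has invariant factors (1,1).

From H_k ≅ ker(∂_k) / im(∂_{k+1}) we obtain:

  H_1: rank ker ∂_1 − rank ∂_2 = (3 − 2) − 0 = 1, and there is no ∂_2, so H_1 = Z.

H_1 = Z.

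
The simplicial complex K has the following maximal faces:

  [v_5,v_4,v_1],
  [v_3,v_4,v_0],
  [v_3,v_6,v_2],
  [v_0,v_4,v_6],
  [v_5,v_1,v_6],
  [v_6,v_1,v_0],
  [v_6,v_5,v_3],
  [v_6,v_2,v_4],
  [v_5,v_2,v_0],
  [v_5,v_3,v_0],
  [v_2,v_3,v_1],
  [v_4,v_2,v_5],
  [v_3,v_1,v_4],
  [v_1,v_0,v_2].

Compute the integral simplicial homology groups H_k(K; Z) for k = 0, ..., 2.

We work with the vertex ordering v_0 < v_1 < v_2 < v_3 < v_4 < v_5 < v_6. The simplices of K, each written with vertices in increasing order, are:

  0-simplices (7): [v_0], [v_1], [v_2], [v_3], [v_4], [v_5], [v_6]
  1-simplices (21): (21 of them)
  2-simplices (14): (14 of them)

giving chain groups C_0 ≅ Z^7, C_1 ≅ Z^21, C_2 ≅ Z^14.

Boundary ∂_1: C_1 → C_0 is given by ∂[p,q] = [q] − [p].
As a 7×21 matrix over Z this has rank 6, with invariant factors (1,1,1,1,1,1).

∂_2: C_2 → C_1 maps a triangle to the signed sum of its edges. For instance
  ∂[v_0,v_1,v_6] = [v_1,v_6] − [v_0,v_6] + [v_0,v_1],
  ∂[v_1,v_3,v_4] = [v_3,v_4] − [v_1,v_4] + [v_1,v_3].
The 21×14 boundary matrix has rank 13 and Smith normal form diag(1,1,1,1,1,1,1,1,1,1,1,1,1).

Now H_k = ker ∂_k / im ∂_{k+1}, so:

  H_0: rank C_0 − rank ∂_1 = 7 − 6 = 1, and the invariant factors of ∂_1 are all 1, so H_0 = Z.
  H_1: rank ker ∂_1 − rank ∂_2 = (21 − 6) − 13 = 2, and the invariant factors of ∂_2 are all 1, so H_1 = Z^2.
  H_2: rank ker ∂_2 − rank ∂_3 = (14 − 13) − 0 = 1, and there is no ∂_3, so H_2 = Z.

As a check, the Euler characteristic is 7 − 21 + 14 = 0, which agrees with 1 − 2 + 1 = 0.

H_0 ≅ Z,  H_1 ≅ Z^2,  H_2 ≅ Z.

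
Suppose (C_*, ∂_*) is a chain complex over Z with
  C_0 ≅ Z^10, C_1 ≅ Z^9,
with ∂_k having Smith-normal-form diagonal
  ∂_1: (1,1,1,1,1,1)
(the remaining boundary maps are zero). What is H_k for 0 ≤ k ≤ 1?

H_0 = Z^4,  H_1 = Z^3.

H_0: b_0 = 10 − 0 − 6 = 4; torsion from ∂_1 factors > 1: none. So H_0 = Z^4.
H_1: b_1 = 9 − 6 − 0 = 3; torsion from ∂_2 factors > 1: none. So H_1 = Z^3.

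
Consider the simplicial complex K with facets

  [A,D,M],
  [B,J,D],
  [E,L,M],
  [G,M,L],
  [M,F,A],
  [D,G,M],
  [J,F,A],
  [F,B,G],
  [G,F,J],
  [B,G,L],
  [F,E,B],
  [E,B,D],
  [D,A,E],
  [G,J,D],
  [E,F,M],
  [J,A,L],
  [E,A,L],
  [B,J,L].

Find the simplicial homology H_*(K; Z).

K has 9 vertices, 27 edges, 18 triangles.
rank ∂_0 = 0, rank ∂_1 = 8 ⇒ b_0 = 9 − 0 − 8 = 1; all invariant factors of ∂_1 are 1 so no torsion. So H_0 = Z.
rank ∂_1 = 8, rank ∂_2 = 18 ⇒ b_1 = 27 − 8 − 18 = 1; ∂_2 has invariant factor(s) [2] giving torsion. So H_1 = Z ⊕ Z/2.
rank ∂_2 = 18, rank ∂_3 = 0 ⇒ b_2 = 18 − 18 − 0 = 0. So H_2 = 0.

H_0 ≅ Z,  H_1 ≅ Z ⊕ Z/2,  H_2 = 0.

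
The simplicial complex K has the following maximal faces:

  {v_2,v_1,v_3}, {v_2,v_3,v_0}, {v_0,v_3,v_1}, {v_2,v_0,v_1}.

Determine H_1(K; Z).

H_1 = 0.

Fix the vertex order v_0 < v_1 < v_2 < v_3 and write every simplex with vertices in increasing order. Then dim K = 2 and the simplices of K are:

  0-simplices (4): [v_0], [v_1], [v_2], [v_3]
  1-simplices (6): [v_0,v_1], [v_0,v_2], [v_0,v_3], [v_1,v_2], [v_1,v_3], [v_2,v_3]
  2-simplices (4): [v_0,v_1,v_2], [v_0,v_1,v_3], [v_0,v_2,v_3], [v_1,v_2,v_3]

Hence C_0 ≅ Z^4, C_1 ≅ Z^6, C_2 ≅ Z^4.

The boundary map ∂_1: C_1 → C_0 sends each edge [p,q] (with p < q) to q − p.
The 4×6 boundary matrix has rank 3 and Smith normal form diag(1,1,1).

The boundary map ∂_2: C_2 → C_1 maps a triangle to the signed sum of its edges. For instance
  ∂[v_0,v_1,v_3] = [v_1,v_3] − [v_0,v_3] + [v_0,v_1],
  ∂[v_1,v_2,v_3] = [v_2,v_3] − [v_1,v_3] + [v_1,v_2].
As a 6×4 matrix over Z this has rank 3, with invariant factors (1,1,1).

Now H_k = ker ∂_k / im ∂_{k+1}, so:

  H_1: rank ker ∂_1 − rank ∂_2 = (6 − 3) − 3 = 0, and the invariant factors of ∂_2 are all 1, so H_1 = 0.

(K is a triangulation of the 2-sphere S^2.)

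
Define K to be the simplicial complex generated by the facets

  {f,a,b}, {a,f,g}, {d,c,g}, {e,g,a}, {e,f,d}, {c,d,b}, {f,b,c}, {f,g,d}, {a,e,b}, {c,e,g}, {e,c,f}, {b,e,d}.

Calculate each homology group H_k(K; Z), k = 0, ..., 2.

H_0 = Z,  H_1 = Z/2Z,  H_2 = 0.

K has 7 vertices, 18 edges, 12 triangles.
rank ∂_0 = 0, rank ∂_1 = 6 ⇒ b_0 = 7 − 0 − 6 = 1; all invariant factors of ∂_1 are 1 so no torsion. So H_0 = Z.
rank ∂_1 = 6, rank ∂_2 = 12 ⇒ b_1 = 18 − 6 − 12 = 0; ∂_2 has invariant factor(s) [2] giving torsion. So H_1 = Z/2Z.
rank ∂_2 = 12, rank ∂_3 = 0 ⇒ b_2 = 12 − 12 − 0 = 0. So H_2 = 0.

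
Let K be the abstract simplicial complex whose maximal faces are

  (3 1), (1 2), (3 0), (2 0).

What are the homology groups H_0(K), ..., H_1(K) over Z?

H_0 ≅ Z,  H_1 ≅ Z.

Take the total order 0 < 1 < 2 < 3 on the vertex set. Then K (dimension 1) consists of the simplices:

  0-simplices (4): [0], [1], [2], [3]
  1-simplices (4): [0,2], [0,3], [1,2], [1,3]

Hence C_0 ≅ Z^4, C_1 ≅ Z^4.

∂_1: C_1 → C_0 is given by ∂[p,q] = [q] − [p]. For instance
  ∂[1,2] = [2] − [1].
As a 4×4 matrix over Z this has rank 3, with invariant factors (1,1,1).

Computing H_k = (kernel of ∂_k) / (image of ∂_{k+1}):

  H_0: rank C_0 − rank ∂_1 = 4 − 3 = 1, and the invariant factors of ∂_1 are all 1, so H_0 = Z.
  H_1: rank ker ∂_1 − rank ∂_2 = (4 − 3) − 0 = 1, and there is no ∂_2, so H_1 = Z.

As a check, the Euler characteristic is 4 − 4 = 0, which agrees with 1 − 1 = 0.
(K is a triangulation of the circle S^1.)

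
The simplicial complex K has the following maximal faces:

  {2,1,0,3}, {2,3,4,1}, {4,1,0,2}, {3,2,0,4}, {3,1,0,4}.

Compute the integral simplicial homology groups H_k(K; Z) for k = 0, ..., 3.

Take the total order 0 < 1 < 2 < 3 < 4 on the vertex set. Then K (dimension 3) consists of the simplices:

  0-simplices (5): [0], [1], [2], [3], [4]
  1-simplices (10): [0,1], [0,2], [0,3], [0,4], [1,2], [1,3], [1,4], [2,3], [2,4], [3,4]
  2-simplices (10): [0,1,2], [0,1,3], [0,1,4], [0,2,3], [0,2,4], [0,3,4], [1,2,3], [1,2,4], [1,3,4], [2,3,4]
  3-simplices (5): [0,1,2,3], [0,1,2,4], [0,1,3,4], [0,2,3,4], [1,2,3,4]

Hence C_0 ≅ Z^5, C_1 ≅ Z^10, C_2 ≅ Z^10, C_3 ≅ Z^5.

∂_1: C_1 → C_0 is given by ∂[p,q] = [q] − [p]. For instance
  ∂[0,4] = [4] − [0].
As a 5×10 matrix over Z this has rank 4, with invariant factors (1,1,1,1).

The boundary map ∂_2: C_2 → C_1 maps a triangle to the signed sum of its edges. For instance
  ∂[1,3,4] = [3,4] − [1,4] + [1,3],
  ∂[0,2,3] = [2,3] − [0,3] + [0,2].
As a 10×10 matrix over Z this has rank 6, with invariant factors (1,1,1,1,1,1).

Boundary ∂_3: C_3 → C_2 sends each 3-simplex σ to the alternating sum Σ_i (−1)^i (σ with its i-th vertex removed). For instance
  ∂[0,2,3,4] = [2,3,4] − [0,3,4] + [0,2,4] − [0,2,3],
  ∂[0,1,3,4] = [1,3,4] − [0,3,4] + [0,1,4] − [0,1,3].
As a 10×5 matrix over Z this has rank 4, with invariant factors (1,1,1,1).

Reading off H_k = ker ∂_k / im ∂_{k+1}:

  H_0: rank C_0 − rank ∂_1 = 5 − 4 = 1, and the invariant factors of ∂_1 are all 1, so H_0 ≅ Z.
  H_1: rank ker ∂_1 − rank ∂_2 = (10 − 4) − 6 = 0, and the invariant factors of ∂_2 are all 1, so H_1 ≅ 0.
  H_2: rank ker ∂_2 − rank ∂_3 = (10 − 6) − 4 = 0, and the invariant factors of ∂_3 are all 1, so H_2 ≅ 0.
  H_3: rank ker ∂_3 − rank ∂_4 = (5 − 4) − 0 = 1, and there is no ∂_4, so H_3 ≅ Z.

As a check, the Euler characteristic is 5 − 10 + 10 − 5 = 0, which agrees with 1 − 0 + 0 − 1 = 0.

H_0 = Z,  H_1 = 0,  H_2 = 0,  H_3 = Z.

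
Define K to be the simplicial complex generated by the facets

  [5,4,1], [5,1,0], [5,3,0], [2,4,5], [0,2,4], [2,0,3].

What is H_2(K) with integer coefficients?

H_2 ≅ 0.

We work with the vertex ordering 0 < 1 < 2 < 3 < 4 < 5. The simplices of K, each written with vertices in increasing order, are:

  0-simplices (6): [0], [1], [2], [3], [4], [5]
  1-simplices (12): [0,1], [0,2], [0,3], [0,4], [0,5], [1,4], [1,5], [2,3], [2,4], [2,5], [3,5], [4,5]
  2-simplices (6): [0,1,5], [0,2,3], [0,2,4], [0,3,5], [1,4,5], [2,4,5]

so the chain groups are C_0 ≅ Z^6, C_1 ≅ Z^12, C_2 ≅ Z^6.

The boundary map ∂_1: C_1 → C_0 maps an edge to its endpoints' difference, ∂[p,q] = q − p.
As a 6×12 matrix over Z this has rank 5, with invariant factors (1,1,1,1,1).

The boundary map ∂_2: C_2 → C_1 sends each 2-simplex [p,q,r] to [q,r] − [p,r] + [p,q]. For instance
  ∂[0,1,5] = [1,5] − [0,5] + [0,1],
  ∂[0,2,3] = [2,3] − [0,3] + [0,2].
As a 12×6 matrix over Z this has rank 6, with invariant factors (1,1,1,1,1,1).

From H_k ≅ ker(∂_k) / im(∂_{k+1}) we obtain:

  H_2: rank ker ∂_2 − rank ∂_3 = (6 − 6) − 0 = 0, and there is no ∂_3, so H_2 = 0.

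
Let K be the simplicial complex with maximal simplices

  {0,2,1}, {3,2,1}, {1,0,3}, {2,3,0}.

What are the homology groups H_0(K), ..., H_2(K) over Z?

Take the total order 0 < 1 < 2 < 3 on the vertex set. Then K (dimension 2) consists of the simplices:

  0-simplices (4): [0], [1], [2], [3]
  1-simplices (6): [0,1], [0,2], [0,3], [1,2], [1,3], [2,3]
  2-simplices (4): [0,1,2], [0,1,3], [0,2,3], [1,2,3]

so the chain groups are C_0 ≅ Z^4, C_1 ≅ Z^6, C_2 ≅ Z^4.

∂_1: C_1 → C_0 is given by ∂[p,q] = [q] − [p].
The resulting 4×6 matrix has rank 3, and its Smith normal form has invariant factors (1,1,1).

∂_2: C_2 → C_1 maps a triangle to the signed sum of its edges. For instance
  ∂[1,2,3] = [2,3] − [1,3] + [1,2],
  ∂[0,1,2] = [1,2] − [0,2] + [0,1].
The resulting 6×4 matrix has rank 3, and its Smith normal form has invariant factors (1,1,1).

Reading off H_k = ker ∂_k / im ∂_{k+1}:

  H_0: rank C_0 − rank ∂_1 = 4 − 3 = 1, and the invariant factors of ∂_1 are all 1, so H_0 = Z.
  H_1: rank ker ∂_1 − rank ∂_2 = (6 − 3) − 3 = 0, and the invariant factors of ∂_2 are all 1, so H_1 = 0.
  H_2: rank ker ∂_2 − rank ∂_3 = (4 − 3) − 0 = 1, and there is no ∂_3, so H_2 = Z.

(K is a triangulation of the 2-sphere S^2.)

H_0 ≅ Z,  H_1 = 0,  H_2 ≅ Z.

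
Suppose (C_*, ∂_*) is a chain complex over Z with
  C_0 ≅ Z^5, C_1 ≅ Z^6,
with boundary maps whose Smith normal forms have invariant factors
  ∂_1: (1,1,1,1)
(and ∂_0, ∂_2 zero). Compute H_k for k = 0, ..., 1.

H_0: b_0 = 5 − 0 − 4 = 1; torsion from ∂_1 factors > 1: none. So H_0 ≅ Z.
H_1: b_1 = 6 − 4 − 0 = 2; torsion from ∂_2 factors > 1: none. So H_1 ≅ Z^2.

H_0 ≅ Z,  H_1 ≅ Z^2.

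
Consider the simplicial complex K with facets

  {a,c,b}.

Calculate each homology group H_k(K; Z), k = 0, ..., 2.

H_0 ≅ Z,  H_1 = 0,  H_2 = 0.

Take the total order a < b < c on the vertex set. Then K (dimension 2) consists of the simplices:

  0-simplices (3): a, b, c
  1-simplices (3): ab, ac, bc
  2-simplices (1): abc

Hence C_0 ≅ Z^3, C_1 ≅ Z^3, C_2 ≅ Z^1.

∂_1: C_1 → C_0 is given by ∂[p,q] = [q] − [p].
The resulting 3×3 matrix has rank 2, and its Smith normal form has invariant factors (1,1).

∂_2: C_2 → C_1 acts by ∂[p,q,r] = [q,r] − [p,r] + [p,q]. For instance
  ∂abc = bc − ac + ab.
This gives a 3×1 integer matrix of rank 1; reducing to Smith normal form yields diagonal entries (1).

From H_k ≅ ker(∂_k) / im(∂_{k+1}) we obtain:

  H_0: rank C_0 − rank ∂_1 = 3 − 2 = 1, and the invariant factors of ∂_1 are all 1, so H_0 ≅ Z.
  H_1: rank ker ∂_1 − rank ∂_2 = (3 − 2) − 1 = 0, and the invariant factors of ∂_2 are all 1, so H_1 ≅ 0.
  H_2: rank ker ∂_2 − rank ∂_3 = (1 − 1) − 0 = 0, and there is no ∂_3, so H_2 ≅ 0.

(K is a triangulation of the 2-simplex.)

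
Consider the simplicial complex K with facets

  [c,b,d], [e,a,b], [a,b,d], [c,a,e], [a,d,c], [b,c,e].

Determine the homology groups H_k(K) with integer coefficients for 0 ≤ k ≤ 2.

H_0 ≅ Z,  H_1 = 0,  H_2 ≅ Z.

Order the vertices as a < b < c < d < e. Listing each simplex with vertices in this order, K has dimension 2 with simplices:

  0-simplices (5): a, b, c, d, e
  1-simplices (9): ab, ac, ad, ae, bc, bd, be, cd, ce
  2-simplices (6): abd, abe, acd, ace, bcd, bce

Hence C_0 ≅ Z^5, C_1 ≅ Z^9, C_2 ≅ Z^6.

The boundary map ∂_1: C_1 → C_0 is given by ∂[p,q] = [q] − [p]. For instance
  ∂ae = e − a.
This gives a 5×9 integer matrix of rank 4; reducing to Smith normal form yields diagonal entries (1,1,1,1).

∂_2: C_2 → C_1 acts by ∂[p,q,r] = [q,r] − [p,r] + [p,q]. For instance
  ∂abe = be − ae + ab,
  ∂acd = cd − ad + ac.
The resulting 9×6 matrix has rank 5, and its Smith normal form has invariant factors (1,1,1,1,1).

Reading off H_k = ker ∂_k / im ∂_{k+1}:

  H_0: rank C_0 − rank ∂_1 = 5 − 4 = 1, and the invariant factors of ∂_1 are all 1, so H_0 ≅ Z.
  H_1: rank ker ∂_1 − rank ∂_2 = (9 − 4) − 5 = 0, and the invariant factors of ∂_2 are all 1, so H_1 ≅ 0.
  H_2: rank ker ∂_2 − rank ∂_3 = (6 − 5) − 0 = 1, and there is no ∂_3, so H_2 ≅ Z.

(K is a triangulation of the 2-sphere S^2.)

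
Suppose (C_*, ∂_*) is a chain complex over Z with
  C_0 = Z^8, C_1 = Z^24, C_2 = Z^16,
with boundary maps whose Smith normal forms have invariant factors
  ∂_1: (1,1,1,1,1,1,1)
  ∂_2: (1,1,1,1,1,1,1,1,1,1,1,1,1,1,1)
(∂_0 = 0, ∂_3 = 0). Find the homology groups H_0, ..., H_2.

H_0: b_0 = 8 − 0 − 7 = 1; torsion from ∂_1 factors > 1: none. So H_0 ≅ Z.
H_1: b_1 = 24 − 7 − 15 = 2; torsion from ∂_2 factors > 1: none. So H_1 ≅ Z^2.
H_2: b_2 = 16 − 15 − 0 = 1; torsion from ∂_3 factors > 1: none. So H_2 ≅ Z.

H_0 ≅ Z,  H_1 ≅ Z^2,  H_2 ≅ Z.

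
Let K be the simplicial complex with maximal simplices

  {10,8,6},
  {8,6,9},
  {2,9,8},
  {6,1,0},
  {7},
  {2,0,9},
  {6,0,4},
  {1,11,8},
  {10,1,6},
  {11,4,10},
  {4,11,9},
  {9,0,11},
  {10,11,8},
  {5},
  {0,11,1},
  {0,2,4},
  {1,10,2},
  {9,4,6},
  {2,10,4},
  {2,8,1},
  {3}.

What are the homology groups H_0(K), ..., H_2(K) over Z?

We work with the vertex ordering 0 < 1 < 2 < 3 < 4 < 5 < 6 < 7 < 8 < 9 < 10 < 11. The simplices of K, each written with vertices in increasing order, are:

  0-simplices (12): [0], [1], [2], [3], [4], [5], [6], [7], [8], [9], [10], [11]
  1-simplices (27): (27 of them)
  2-simplices (18): (18 of them)

Hence C_0 ≅ Z^12, C_1 ≅ Z^27, C_2 ≅ Z^18.

The boundary map ∂_1: C_1 → C_0 is given by ∂[p,q] = [q] − [p].
The resulting 12×27 matrix has rank 8, and its Smith normal form has invariant factors (1,1,1,1,1,1,1,1).

Boundary ∂_2: C_2 → C_1 maps a triangle to the signed sum of its edges. For instance
  ∂[1,2,8] = [2,8] − [1,8] + [1,2],
  ∂[1,6,10] = [6,10] − [1,10] + [1,6].
The 27×18 boundary matrix has rank 18 and Smith normal form diag(1,1,1,1,1,1,1,1,1,1,1,1,1,1,1,1,1,2).

Reading off H_k = ker ∂_k / im ∂_{k+1}:

  H_0: rank C_0 − rank ∂_1 = 12 − 8 = 4, and the invariant factors of ∂_1 are all 1, so H_0 = Z^4.
  H_1: rank ker ∂_1 − rank ∂_2 = (27 − 8) − 18 = 1, and ∂_2 has invariant factor 2 > 1, so H_1 = Z ⊕ Z/2.
  H_2: rank ker ∂_2 − rank ∂_3 = (18 − 18) − 0 = 0, and there is no ∂_3, so H_2 = 0.

H_0 = Z^4,  H_1 = Z ⊕ Z/2,  H_2 = 0.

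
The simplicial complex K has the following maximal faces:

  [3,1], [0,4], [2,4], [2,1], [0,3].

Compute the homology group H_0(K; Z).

Fix the vertex order 0 < 1 < 2 < 3 < 4 and write every simplex with vertices in increasing order. Then dim K = 1 and the simplices of K are:

  0-simplices (5): [0], [1], [2], [3], [4]
  1-simplices (5): [0,3], [0,4], [1,2], [1,3], [2,4]

so the chain groups are C_0 ≅ Z^5, C_1 ≅ Z^5.

The boundary map ∂_1: C_1 → C_0 sends each edge [p,q] (with p < q) to q − p.
This gives a 5×5 integer matrix of rank 4; reducing to Smith normal form yields diagonal entries (1,1,1,1).

Reading off H_k = ker ∂_k / im ∂_{k+1}:

  H_0: rank C_0 − rank ∂_1 = 5 − 4 = 1, and the invariant factors of ∂_1 are all 1, so H_0 ≅ Z.

H_0 ≅ Z.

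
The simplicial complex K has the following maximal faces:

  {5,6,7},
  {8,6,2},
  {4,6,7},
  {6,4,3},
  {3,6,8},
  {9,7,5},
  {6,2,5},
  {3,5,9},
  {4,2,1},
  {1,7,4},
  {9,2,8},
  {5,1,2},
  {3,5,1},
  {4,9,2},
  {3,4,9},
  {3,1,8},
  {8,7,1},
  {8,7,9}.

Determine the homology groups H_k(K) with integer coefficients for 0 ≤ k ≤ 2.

We work with the vertex ordering 1 < 2 < 3 < 4 < 5 < 6 < 7 < 8 < 9. The simplices of K, each written with vertices in increasing order, are:

  0-simplices (9): [1], [2], [3], [4], [5], [6], [7], [8], [9]
  1-simplices (27): (27 of them)
  2-simplices (18): [1,2,4], [1,2,5], [1,3,5], [1,3,8], [1,4,7], [1,7,8], [2,4,9], [2,5,6], [2,6,8], [2,8,9], [3,4,6], [3,4,9], [3,5,9], [3,6,8], [4,6,7], [5,6,7], [5,7,9], [7,8,9]

giving chain groups C_0 ≅ Z^9, C_1 ≅ Z^27, C_2 ≅ Z^18.

The boundary map ∂_1: C_1 → C_0 sends each edge [p,q] (with p < q) to q − p. For instance
  ∂[2,4] = [4] − [2].
The resulting 9×27 matrix has rank 8, and its Smith normal form has invariant factors (1,1,1,1,1,1,1,1).

∂_2: C_2 → C_1 maps a triangle to the signed sum of its edges. For instance
  ∂[2,6,8] = [6,8] − [2,8] + [2,6],
  ∂[1,3,5] = [3,5] − [1,5] + [1,3].
As a 27×18 matrix over Z this has rank 17, with invariant factors (1,1,1,1,1,1,1,1,1,1,1,1,1,1,1,1,1).

From H_k ≅ ker(∂_k) / im(∂_{k+1}) we obtain:

  H_0: rank C_0 − rank ∂_1 = 9 − 8 = 1, and the invariant factors of ∂_1 are all 1, so H_0 = Z.
  H_1: rank ker ∂_1 − rank ∂_2 = (27 − 8) − 17 = 2, and the invariant factors of ∂_2 are all 1, so H_1 = Z^2.
  H_2: rank ker ∂_2 − rank ∂_3 = (18 − 17) − 0 = 1, and there is no ∂_3, so H_2 = Z.

(K is a triangulation of the torus T^2.)

H_0 = Z,  H_1 = Z^2,  H_2 = Z.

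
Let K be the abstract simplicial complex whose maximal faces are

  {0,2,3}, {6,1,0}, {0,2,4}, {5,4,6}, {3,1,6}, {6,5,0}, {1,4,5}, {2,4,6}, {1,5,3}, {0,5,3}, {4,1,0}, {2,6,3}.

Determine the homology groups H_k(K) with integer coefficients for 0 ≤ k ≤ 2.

We work with the vertex ordering 0 < 1 < 2 < 3 < 4 < 5 < 6. The simplices of K, each written with vertices in increasing order, are:

  0-simplices (7): [0], [1], [2], [3], [4], [5], [6]
  1-simplices (18): [0,1], [0,2], [0,3], [0,4], [0,5], [0,6], [1,3], [1,4], [1,5], [1,6], [2,3], [2,4], [2,6], [3,5], [3,6], [4,5], [4,6], [5,6]
  2-simplices (12): [0,1,4], [0,1,6], [0,2,3], [0,2,4], [0,3,5], [0,5,6], [1,3,5], [1,3,6], [1,4,5], [2,3,6], [2,4,6], [4,5,6]

giving chain groups C_0 ≅ Z^7, C_1 ≅ Z^18, C_2 ≅ Z^12.

Boundary ∂_1: C_1 → C_0 is given by ∂[p,q] = [q] − [p]. For instance
  ∂[0,6] = [6] − [0].
The 7×18 boundary matrix has rank 6 and Smith normal form diag(1,1,1,1,1,1).

Boundary ∂_2: C_2 → C_1 acts by ∂[p,q,r] = [q,r] − [p,r] + [p,q]. For instance
  ∂[1,3,6] = [3,6] − [1,6] + [1,3],
  ∂[2,4,6] = [4,6] − [2,6] + [2,4].
This gives a 18×12 integer matrix of rank 12; reducing to Smith normal form yields diagonal entries (1,1,1,1,1,1,1,1,1,1,1,2).

Computing H_k = (kernel of ∂_k) / (image of ∂_{k+1}):

  H_0: rank C_0 − rank ∂_1 = 7 − 6 = 1, and the invariant factors of ∂_1 are all 1, so H_0 = Z.
  H_1: rank ker ∂_1 − rank ∂_2 = (18 − 6) − 12 = 0, and ∂_2 has invariant factor 2 > 1, so H_1 = Z/2Z.
  H_2: rank ker ∂_2 − rank ∂_3 = (12 − 12) − 0 = 0, and there is no ∂_3, so H_2 = 0.

H_0 = Z,  H_1 = Z/2Z,  H_2 = 0.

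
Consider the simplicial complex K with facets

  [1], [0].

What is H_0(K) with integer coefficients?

H_0 ≅ Z^2.

Order the vertices as 0 < 1. Listing each simplex with vertices in this order, K has dimension 0 with simplices:

  0-simplices (2): [0], [1]

giving chain groups C_0 ≅ Z^2.

Now H_k = ker ∂_k / im ∂_{k+1}, so:

  H_0: rank C_0 − rank ∂_1 = 2 − 0 = 2, and there is no ∂_1, so H_0 ≅ Z^2.

(K is a triangulation of a set of 2 points.)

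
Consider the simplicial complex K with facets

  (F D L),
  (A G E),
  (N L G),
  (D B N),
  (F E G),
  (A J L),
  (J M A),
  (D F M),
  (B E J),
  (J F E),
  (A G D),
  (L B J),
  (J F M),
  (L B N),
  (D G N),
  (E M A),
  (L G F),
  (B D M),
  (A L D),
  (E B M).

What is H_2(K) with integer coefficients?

Order the vertices as A < B < D < E < F < G < J < L < M < N. Listing each simplex with vertices in this order, K has dimension 2 with simplices:

  0-simplices (10): A, B, D, E, F, G, J, L, M, N
  1-simplices (30): AD, AE, AG, AJ, AL, AM, BD, BE, BJ, BL, BM, BN, DF, DG, DL, DM, DN, EF, EG, EJ, EM, FG, FJ, FL, FM, GL, GN, JL, JM, LN
  2-simplices (20): ADG, ADL, AEG, AEM, AJL, AJM, BDM, BDN, BEJ, BEM, BJL, BLN, DFL, DFM, DGN, EFG, EFJ, FGL, FJM, GLN

so the chain groups are C_0 ≅ Z^10, C_1 ≅ Z^30, C_2 ≅ Z^20.

Boundary ∂_1: C_1 → C_0 maps an edge to its endpoints' difference, ∂[p,q] = q − p. For instance
  ∂BE = E − B.
The resulting 10×30 matrix has rank 9, and its Smith normal form has invariant factors (1,1,1,1,1,1,1,1,1).

Boundary ∂_2: C_2 → C_1 sends each 2-simplex [p,q,r] to [q,r] − [p,r] + [p,q]. For instance
  ∂AEG = EG − AG + AE,
  ∂DGN = GN − DN + DG.
This gives a 30×20 integer matrix of rank 20; reducing to Smith normal form yields diagonal entries (1,1,1,1,1,1,1,1,1,1,1,1,1,1,1,1,1,1,1,2).

From H_k ≅ ker(∂_k) / im(∂_{k+1}) we obtain:

  H_2: rank ker ∂_2 − rank ∂_3 = (20 − 20) − 0 = 0, and there is no ∂_3, so H_2 = 0.

H_2 ≅ 0.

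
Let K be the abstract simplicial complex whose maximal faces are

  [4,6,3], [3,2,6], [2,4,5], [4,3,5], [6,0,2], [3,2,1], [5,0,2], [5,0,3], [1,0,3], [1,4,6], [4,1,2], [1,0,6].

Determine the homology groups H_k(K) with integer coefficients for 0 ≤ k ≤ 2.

H_0 ≅ Z,  H_1 ≅ Z_2,  H_2 = 0.

Fix the vertex order 0 < 1 < 2 < 3 < 4 < 5 < 6 and write every simplex with vertices in increasing order. Then dim K = 2 and the simplices of K are:

  0-simplices (7): [0], [1], [2], [3], [4], [5], [6]
  1-simplices (18): [0,1], [0,2], [0,3], [0,5], [0,6], [1,2], [1,3], [1,4], [1,6], [2,3], [2,4], [2,5], [2,6], [3,4], [3,5], [3,6], [4,5], [4,6]
  2-simplices (12): [0,1,3], [0,1,6], [0,2,5], [0,2,6], [0,3,5], [1,2,3], [1,2,4], [1,4,6], [2,3,6], [2,4,5], [3,4,5], [3,4,6]

so the chain groups are C_0 ≅ Z^7, C_1 ≅ Z^18, C_2 ≅ Z^12.

∂_1: C_1 → C_0 maps an edge to its endpoints' difference, ∂[p,q] = q − p. For instance
  ∂[4,6] = [6] − [4].
The resulting 7×18 matrix has rank 6, and its Smith normal form has invariant factors (1,1,1,1,1,1).

The boundary map ∂_2: C_2 → C_1 maps a triangle to the signed sum of its edges. For instance
  ∂[0,1,3] = [1,3] − [0,3] + [0,1],
  ∂[1,2,3] = [2,3] − [1,3] + [1,2].
The 18×12 boundary matrix has rank 12 and Smith normal form diag(1,1,1,1,1,1,1,1,1,1,1,2).

Reading off H_k = ker ∂_k / im ∂_{k+1}:

  H_0: rank C_0 − rank ∂_1 = 7 − 6 = 1, and the invariant factors of ∂_1 are all 1, so H_0 = Z.
  H_1: rank ker ∂_1 − rank ∂_2 = (18 − 6) − 12 = 0, and ∂_2 has invariant factor 2 > 1, so H_1 = Z_2.
  H_2: rank ker ∂_2 − rank ∂_3 = (12 − 12) − 0 = 0, and there is no ∂_3, so H_2 = 0.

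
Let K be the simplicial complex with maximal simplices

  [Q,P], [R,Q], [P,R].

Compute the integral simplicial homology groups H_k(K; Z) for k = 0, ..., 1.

H_0 ≅ Z,  H_1 ≅ Z.

Fix the vertex order P < Q < R and write every simplex with vertices in increasing order. Then dim K = 1 and the simplices of K are:

  0-simplices (3): P, Q, R
  1-simplices (3): PQ, PR, QR

so the chain groups are C_0 ≅ Z^3, C_1 ≅ Z^3.

Boundary ∂_1: C_1 → C_0 is given by ∂[p,q] = [q] − [p]. For instance
  ∂PR = R − P.
The 3×3 boundary matrix has rank 2 and Smith normal form diag(1,1).

Computing H_k = (kernel of ∂_k) / (image of ∂_{k+1}):

  H_0: rank C_0 − rank ∂_1 = 3 − 2 = 1, and the invariant factors of ∂_1 are all 1, so H_0 = Z.
  H_1: rank ker ∂_1 − rank ∂_2 = (3 − 2) − 0 = 1, and there is no ∂_2, so H_1 = Z.

As a check, the Euler characteristic is 3 − 3 = 0, which agrees with 1 − 1 = 0.
(K is a triangulation of the circle S^1.)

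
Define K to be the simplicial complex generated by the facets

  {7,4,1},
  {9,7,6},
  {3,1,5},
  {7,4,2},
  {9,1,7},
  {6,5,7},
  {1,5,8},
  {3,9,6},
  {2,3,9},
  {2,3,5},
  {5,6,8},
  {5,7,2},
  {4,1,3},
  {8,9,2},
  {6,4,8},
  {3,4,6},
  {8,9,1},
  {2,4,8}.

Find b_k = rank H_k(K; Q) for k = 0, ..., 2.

Fix the vertex order 1 < 2 < 3 < 4 < 5 < 6 < 7 < 8 < 9 and write every simplex with vertices in increasing order. Then dim K = 2 and the simplices of K are:

  0-simplices (9): [1], [2], [3], [4], [5], [6], [7], [8], [9]
  1-simplices (27): (27 of them)
  2-simplices (18): [1,3,4], [1,3,5], [1,4,7], [1,5,8], [1,7,9], [1,8,9], [2,3,5], [2,3,9], [2,4,7], [2,4,8], [2,5,7], [2,8,9], [3,4,6], [3,6,9], [4,6,8], [5,6,7], [5,6,8], [6,7,9]

so the chain groups are C_0 ≅ Z^9, C_1 ≅ Z^27, C_2 ≅ Z^18.

The boundary map ∂_1: C_1 → C_0 sends each edge [p,q] (with p < q) to q − p.
The 9×27 boundary matrix has rank 8 and Smith normal form diag(1,1,1,1,1,1,1,1).

∂_2: C_2 → C_1 maps a triangle to the signed sum of its edges. For instance
  ∂[3,4,6] = [4,6] − [3,6] + [3,4],
  ∂[2,4,7] = [4,7] − [2,7] + [2,4].
The 27×18 boundary matrix has rank 17 and Smith normal form diag(1,1,1,1,1,1,1,1,1,1,1,1,1,1,1,1,1).

Reading off H_k = ker ∂_k / im ∂_{k+1}:

  H_0: rank C_0 − rank ∂_1 = 9 − 8 = 1, and the invariant factors of ∂_1 are all 1, so H_0 = Z.
  H_1: rank ker ∂_1 − rank ∂_2 = (27 − 8) − 17 = 2, and the invariant factors of ∂_2 are all 1, so H_1 = Z^2.
  H_2: rank ker ∂_2 − rank ∂_3 = (18 − 17) − 0 = 1, and there is no ∂_3, so H_2 = Z.

Hence the Betti numbers are b_0 = 1, b_1 = 2, b_2 = 1.

b_0 = 1, b_1 = 2, b_2 = 1.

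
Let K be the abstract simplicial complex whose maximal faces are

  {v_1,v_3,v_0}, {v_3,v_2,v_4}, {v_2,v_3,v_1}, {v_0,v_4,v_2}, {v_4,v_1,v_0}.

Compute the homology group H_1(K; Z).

Order the vertices as v_0 < v_1 < v_2 < v_3 < v_4. Listing each simplex with vertices in this order, K has dimension 2 with simplices:

  0-simplices (5): [v_0], [v_1], [v_2], [v_3], [v_4]
  1-simplices (10): [v_0,v_1], [v_0,v_2], [v_0,v_3], [v_0,v_4], [v_1,v_2], [v_1,v_3], [v_1,v_4], [v_2,v_3], [v_2,v_4], [v_3,v_4]
  2-simplices (5): [v_0,v_1,v_3], [v_0,v_1,v_4], [v_0,v_2,v_4], [v_1,v_2,v_3], [v_2,v_3,v_4]

so the chain groups are C_0 ≅ Z^5, C_1 ≅ Z^10, C_2 ≅ Z^5.

Boundary ∂_1: C_1 → C_0 is given by ∂[p,q] = [q] − [p]. For instance
  ∂[v_0,v_3] = [v_3] − [v_0].
The resulting 5×10 matrix has rank 4, and its Smith normal form has invariant factors (1,1,1,1).

The boundary map ∂_2: C_2 → C_1 acts by ∂[p,q,r] = [q,r] − [p,r] + [p,q]. For instance
  ∂[v_2,v_3,v_4] = [v_3,v_4] − [v_2,v_4] + [v_2,v_3],
  ∂[v_0,v_1,v_3] = [v_1,v_3] − [v_0,v_3] + [v_0,v_1].
The resulting 10×5 matrix has rank 5, and its Smith normal form has invariant factors (1,1,1,1,1).

Computing H_k = (kernel of ∂_k) / (image of ∂_{k+1}):

  H_1: rank ker ∂_1 − rank ∂_2 = (10 − 4) − 5 = 1, and the invariant factors of ∂_2 are all 1, so H_1 ≅ Z.

H_1 = Z.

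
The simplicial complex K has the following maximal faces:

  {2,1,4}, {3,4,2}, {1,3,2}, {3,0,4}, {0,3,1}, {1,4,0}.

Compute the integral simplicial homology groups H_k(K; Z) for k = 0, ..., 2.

Order the vertices as 0 < 1 < 2 < 3 < 4. Listing each simplex with vertices in this order, K has dimension 2 with simplices:

  0-simplices (5): [0], [1], [2], [3], [4]
  1-simplices (9): [0,1], [0,3], [0,4], [1,2], [1,3], [1,4], [2,3], [2,4], [3,4]
  2-simplices (6): [0,1,3], [0,1,4], [0,3,4], [1,2,3], [1,2,4], [2,3,4]

so the chain groups are C_0 ≅ Z^5, C_1 ≅ Z^9, C_2 ≅ Z^6.

Boundary ∂_1: C_1 → C_0 is given by ∂[p,q] = [q] − [p].
The resulting 5×9 matrix has rank 4, and its Smith normal form has invariant factors (1,1,1,1).

Boundary ∂_2: C_2 → C_1 sends each 2-simplex [p,q,r] to [q,r] − [p,r] + [p,q]. For instance
  ∂[1,2,4] = [2,4] − [1,4] + [1,2],
  ∂[2,3,4] = [3,4] − [2,4] + [2,3].
The resulting 9×6 matrix has rank 5, and its Smith normal form has invariant factors (1,1,1,1,1).

Reading off H_k = ker ∂_k / im ∂_{k+1}:

  H_0: rank C_0 − rank ∂_1 = 5 − 4 = 1, and the invariant factors of ∂_1 are all 1, so H_0 = Z.
  H_1: rank ker ∂_1 − rank ∂_2 = (9 − 4) − 5 = 0, and the invariant factors of ∂_2 are all 1, so H_1 = 0.
  H_2: rank ker ∂_2 − rank ∂_3 = (6 − 5) − 0 = 1, and there is no ∂_3, so H_2 = Z.

As a check, the Euler characteristic is 5 − 9 + 6 = 2, which agrees with 1 − 0 + 1 = 2.

H_0 ≅ Z,  H_1 = 0,  H_2 ≅ Z.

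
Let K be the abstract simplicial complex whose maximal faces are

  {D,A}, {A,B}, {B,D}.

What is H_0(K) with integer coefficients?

H_0 ≅ Z.

Fix the vertex order A < B < D and write every simplex with vertices in increasing order. Then dim K = 1 and the simplices of K are:

  0-simplices (3): A, B, D
  1-simplices (3): AB, AD, BD

Hence C_0 ≅ Z^3, C_1 ≅ Z^3.

The boundary map ∂_1: C_1 → C_0 is given by ∂[p,q] = [q] − [p]. For instance
  ∂AB = B − A.
As a 3×3 matrix over Z this has rank 2, with invariant factors (1,1).

Reading off H_k = ker ∂_k / im ∂_{k+1}:

  H_0: rank C_0 − rank ∂_1 = 3 − 2 = 1, and the invariant factors of ∂_1 are all 1, so H_0 = Z.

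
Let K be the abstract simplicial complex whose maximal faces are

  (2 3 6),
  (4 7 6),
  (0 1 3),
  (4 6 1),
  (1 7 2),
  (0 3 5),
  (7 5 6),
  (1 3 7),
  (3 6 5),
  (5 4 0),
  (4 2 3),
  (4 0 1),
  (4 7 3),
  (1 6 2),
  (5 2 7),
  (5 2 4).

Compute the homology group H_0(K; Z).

H_0 = Z.

K has 8 vertices, 24 edges, 16 triangles.
rank ∂_0 = 0, rank ∂_1 = 7 ⇒ b_0 = 8 − 0 − 7 = 1; all invariant factors of ∂_1 are 1 so no torsion. So H_0 = Z.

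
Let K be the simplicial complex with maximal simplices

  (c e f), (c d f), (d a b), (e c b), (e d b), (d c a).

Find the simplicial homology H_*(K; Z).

H_0 = Z,  H_1 = Z,  H_2 = 0.

Take the total order a < b < c < d < e < f on the vertex set. Then K (dimension 2) consists of the simplices:

  0-simplices (6): a, b, c, d, e, f
  1-simplices (12): ab, ac, ad, bc, bd, be, cd, ce, cf, de, df, ef
  2-simplices (6): abd, acd, bce, bde, cdf, cef

Hence C_0 ≅ Z^6, C_1 ≅ Z^12, C_2 ≅ Z^6.

The boundary map ∂_1: C_1 → C_0 is given by ∂[p,q] = [q] − [p].
The 6×12 boundary matrix has rank 5 and Smith normal form diag(1,1,1,1,1).

The boundary map ∂_2: C_2 → C_1 acts by ∂[p,q,r] = [q,r] − [p,r] + [p,q]. For instance
  ∂cef = ef − cf + ce,
  ∂bde = de − be + bd.
This gives a 12×6 integer matrix of rank 6; reducing to Smith normal form yields diagonal entries (1,1,1,1,1,1).

Reading off H_k = ker ∂_k / im ∂_{k+1}:

  H_0: rank C_0 − rank ∂_1 = 6 − 5 = 1, and the invariant factors of ∂_1 are all 1, so H_0 ≅ Z.
  H_1: rank ker ∂_1 − rank ∂_2 = (12 − 5) − 6 = 1, and the invariant factors of ∂_2 are all 1, so H_1 ≅ Z.
  H_2: rank ker ∂_2 − rank ∂_3 = (6 − 6) − 0 = 0, and there is no ∂_3, so H_2 ≅ 0.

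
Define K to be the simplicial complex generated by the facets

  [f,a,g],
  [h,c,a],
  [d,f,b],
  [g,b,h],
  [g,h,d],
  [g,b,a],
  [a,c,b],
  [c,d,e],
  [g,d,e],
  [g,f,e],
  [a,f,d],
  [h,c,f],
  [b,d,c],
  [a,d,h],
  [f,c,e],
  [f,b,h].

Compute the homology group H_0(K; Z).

Order the vertices as a < b < c < d < e < f < g < h. Listing each simplex with vertices in this order, K has dimension 2 with simplices:

  0-simplices (8): a, b, c, d, e, f, g, h
  1-simplices (24): ab, ac, ad, af, ag, ah, bc, bd, bf, bg, bh, cd, ce, cf, ch, de, df, dg, dh, ef, eg, fg, fh, gh
  2-simplices (16): abc, abg, ach, adf, adh, afg, bcd, bdf, bfh, bgh, cde, cef, cfh, deg, dgh, efg

Hence C_0 ≅ Z^8, C_1 ≅ Z^24, C_2 ≅ Z^16.

Boundary ∂_1: C_1 → C_0 sends each edge [p,q] (with p < q) to q − p. For instance
  ∂bf = f − b.
The resulting 8×24 matrix has rank 7, and its Smith normal form has invariant factors (1,1,1,1,1,1,1).

The boundary map ∂_2: C_2 → C_1 sends each 2-simplex [p,q,r] to [q,r] − [p,r] + [p,q]. For instance
  ∂bgh = gh − bh + bg,
  ∂abc = bc − ac + ab.
As a 24×16 matrix over Z this has rank 15, with invariant factors (1,1,1,1,1,1,1,1,1,1,1,1,1,1,1).

From H_k ≅ ker(∂_k) / im(∂_{k+1}) we obtain:

  H_0: rank C_0 − rank ∂_1 = 8 − 7 = 1, and the invariant factors of ∂_1 are all 1, so H_0 ≅ Z.

(K is a triangulation of the torus T^2.)

H_0 = Z.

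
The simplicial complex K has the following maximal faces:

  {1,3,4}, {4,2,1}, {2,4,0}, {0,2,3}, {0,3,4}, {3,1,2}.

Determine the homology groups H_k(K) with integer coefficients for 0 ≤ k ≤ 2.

Fix the vertex order 0 < 1 < 2 < 3 < 4 and write every simplex with vertices in increasing order. Then dim K = 2 and the simplices of K are:

  0-simplices (5): [0], [1], [2], [3], [4]
  1-simplices (9): [0,2], [0,3], [0,4], [1,2], [1,3], [1,4], [2,3], [2,4], [3,4]
  2-simplices (6): [0,2,3], [0,2,4], [0,3,4], [1,2,3], [1,2,4], [1,3,4]

so the chain groups are C_0 ≅ Z^5, C_1 ≅ Z^9, C_2 ≅ Z^6.

The boundary map ∂_1: C_1 → C_0 sends each edge [p,q] (with p < q) to q − p.
The resulting 5×9 matrix has rank 4, and its Smith normal form has invariant factors (1,1,1,1).

Boundary ∂_2: C_2 → C_1 maps a triangle to the signed sum of its edges. For instance
  ∂[1,2,3] = [2,3] − [1,3] + [1,2],
  ∂[1,3,4] = [3,4] − [1,4] + [1,3].
The 9×6 boundary matrix has rank 5 and Smith normal form diag(1,1,1,1,1).

From H_k ≅ ker(∂_k) / im(∂_{k+1}) we obtain:

  H_0: rank C_0 − rank ∂_1 = 5 − 4 = 1, and the invariant factors of ∂_1 are all 1, so H_0 = Z.
  H_1: rank ker ∂_1 − rank ∂_2 = (9 − 4) − 5 = 0, and the invariant factors of ∂_2 are all 1, so H_1 = 0.
  H_2: rank ker ∂_2 − rank ∂_3 = (6 − 5) − 0 = 1, and there is no ∂_3, so H_2 = Z.

(K is a triangulation of the 2-sphere S^2.)

H_0 ≅ Z,  H_1 = 0,  H_2 ≅ Z.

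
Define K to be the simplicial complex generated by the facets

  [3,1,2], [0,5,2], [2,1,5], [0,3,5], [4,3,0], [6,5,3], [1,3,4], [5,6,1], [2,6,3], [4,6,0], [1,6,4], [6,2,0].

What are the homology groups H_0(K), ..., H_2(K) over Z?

H_0 = Z,  H_1 = Z/2Z,  H_2 = 0.

Fix the vertex order 0 < 1 < 2 < 3 < 4 < 5 < 6 and write every simplex with vertices in increasing order. Then dim K = 2 and the simplices of K are:

  0-simplices (7): [0], [1], [2], [3], [4], [5], [6]
  1-simplices (18): [0,2], [0,3], [0,4], [0,5], [0,6], [1,2], [1,3], [1,4], [1,5], [1,6], [2,3], [2,5], [2,6], [3,4], [3,5], [3,6], [4,6], [5,6]
  2-simplices (12): [0,2,5], [0,2,6], [0,3,4], [0,3,5], [0,4,6], [1,2,3], [1,2,5], [1,3,4], [1,4,6], [1,5,6], [2,3,6], [3,5,6]

Hence C_0 ≅ Z^7, C_1 ≅ Z^18, C_2 ≅ Z^12.

∂_1: C_1 → C_0 sends each edge [p,q] (with p < q) to q − p. For instance
  ∂[0,5] = [5] − [0].
This gives a 7×18 integer matrix of rank 6; reducing to Smith normal form yields diagonal entries (1,1,1,1,1,1).

∂_2: C_2 → C_1 sends each 2-simplex [p,q,r] to [q,r] − [p,r] + [p,q]. For instance
  ∂[0,3,4] = [3,4] − [0,4] + [0,3],
  ∂[0,2,6] = [2,6] − [0,6] + [0,2].
The resulting 18×12 matrix has rank 12, and its Smith normal form has invariant factors (1,1,1,1,1,1,1,1,1,1,1,2).

Now H_k = ker ∂_k / im ∂_{k+1}, so:

  H_0: rank C_0 − rank ∂_1 = 7 − 6 = 1, and the invariant factors of ∂_1 are all 1, so H_0 = Z.
  H_1: rank ker ∂_1 − rank ∂_2 = (18 − 6) − 12 = 0, and ∂_2 has invariant factor 2 > 1, so H_1 = Z/2Z.
  H_2: rank ker ∂_2 − rank ∂_3 = (12 − 12) − 0 = 0, and there is no ∂_3, so H_2 = 0.

As a check, the Euler characteristic is 7 − 18 + 12 = 1, which agrees with 1 − 0 + 0 = 1.
(K is a triangulation of the real projective plane RP^2.)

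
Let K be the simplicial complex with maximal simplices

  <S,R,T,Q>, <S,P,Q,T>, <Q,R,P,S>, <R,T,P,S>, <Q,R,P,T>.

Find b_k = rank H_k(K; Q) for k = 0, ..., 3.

b_0 = 1, b_1 = 0, b_2 = 0, b_3 = 1.

We work with the vertex ordering P < Q < R < S < T. The simplices of K, each written with vertices in increasing order, are:

  0-simplices (5): P, Q, R, S, T
  1-simplices (10): PQ, PR, PS, PT, QR, QS, QT, RS, RT, ST
  2-simplices (10): PQR, PQS, PQT, PRS, PRT, PST, QRS, QRT, QST, RST
  3-simplices (5): PQRS, PQRT, PQST, PRST, QRST

so the chain groups are C_0 ≅ Z^5, C_1 ≅ Z^10, C_2 ≅ Z^10, C_3 ≅ Z^5.

Boundary ∂_1: C_1 → C_0 sends each edge [p,q] (with p < q) to q − p.
As a 5×10 matrix over Z this has rank 4, with invariant factors (1,1,1,1).

∂_2: C_2 → C_1 maps a triangle to the signed sum of its edges. For instance
  ∂PRT = RT − PT + PR,
  ∂RST = ST − RT + RS.
The 10×10 boundary matrix has rank 6 and Smith normal form diag(1,1,1,1,1,1).

Boundary ∂_3: C_3 → C_2 sends each 3-simplex σ to the alternating sum Σ_i (−1)^i (σ with its i-th vertex removed). For instance
  ∂PQRT = QRT − PRT + PQT − PQR,
  ∂PQST = QST − PST + PQT − PQS.
The 10×5 boundary matrix has rank 4 and Smith normal form diag(1,1,1,1).

Reading off H_k = ker ∂_k / im ∂_{k+1}:

  H_0: rank C_0 − rank ∂_1 = 5 − 4 = 1, and the invariant factors of ∂_1 are all 1, so H_0 = Z.
  H_1: rank ker ∂_1 − rank ∂_2 = (10 − 4) − 6 = 0, and the invariant factors of ∂_2 are all 1, so H_1 = 0.
  H_2: rank ker ∂_2 − rank ∂_3 = (10 − 6) − 4 = 0, and the invariant factors of ∂_3 are all 1, so H_2 = 0.
  H_3: rank ker ∂_3 − rank ∂_4 = (5 − 4) − 0 = 1, and there is no ∂_4, so H_3 = Z.

As a check, the Euler characteristic is 5 − 10 + 10 − 5 = 0, which agrees with 1 − 0 + 0 − 1 = 0.

Hence the Betti numbers are b_0 = 1, b_1 = 0, b_2 = 0, b_3 = 1.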